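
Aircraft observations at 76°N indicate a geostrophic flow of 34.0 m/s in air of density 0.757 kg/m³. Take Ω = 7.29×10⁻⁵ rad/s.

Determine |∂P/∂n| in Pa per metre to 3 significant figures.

3.64×10⁻³ Pa/m

Coriolis parameter at 76°N:
f = 2Ω sin φ = 2 × 7.29×10⁻⁵ × sin 76° = 1.41×10⁻⁴ s⁻¹
Geostrophic balance rearranged: |∂P/∂n| = f ρ V_g
|∂P/∂n| = 1.41×10⁻⁴ × 0.757 × 34.0 = 3.64×10⁻³ Pa/m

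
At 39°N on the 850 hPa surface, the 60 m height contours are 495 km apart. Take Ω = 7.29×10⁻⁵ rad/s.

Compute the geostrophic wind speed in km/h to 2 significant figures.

Coriolis parameter at 39°N:
f = 2Ω sin φ = 2 × 7.29×10⁻⁵ × sin 39° = 9.18×10⁻⁵ s⁻¹
Height gradient: |∂Z/∂n| = 60 m / 495000 m = 1.21×10⁻⁴
On a pressure surface, geostrophic balance gives V_g = (g/f)|∂Z/∂n|:
V_g = 9.81 × 1.21×10⁻⁴ / 9.18×10⁻⁵ = 13.0 m/s
Converting: 13.0 m/s × 3.6 = 47 km/h

47 km/h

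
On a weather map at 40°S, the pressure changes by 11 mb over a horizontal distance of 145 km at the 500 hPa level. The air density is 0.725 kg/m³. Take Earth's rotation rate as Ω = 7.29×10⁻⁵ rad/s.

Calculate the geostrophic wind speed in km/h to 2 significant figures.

Coriolis parameter at 40°S:
f = 2Ω sin φ = 2 × 7.29×10⁻⁵ × sin 40° = 9.37×10⁻⁵ s⁻¹
Pressure gradient: |∂P/∂n| = 1100 Pa / 145000 m = 7.59×10⁻³ Pa/m
Geostrophic balance (pressure-gradient force = Coriolis force):
V_g = (1/(fρ)) |∂P/∂n| = 7.59×10⁻³ / (9.37×10⁻⁵ × 0.725) = 112 m/s
Converting: 112 m/s × 3.6 = 400 km/h

400 km/h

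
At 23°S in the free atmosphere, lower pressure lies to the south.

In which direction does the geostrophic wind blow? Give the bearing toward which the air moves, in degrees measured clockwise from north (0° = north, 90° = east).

090°

The pressure-gradient force points toward the south (bearing 180°).
Geostrophic balance: in the Southern Hemisphere the Coriolis force deflects motion to the left, so the geostrophic wind blows 90° to the left of the pressure-gradient force (low pressure on the right).
Rotating 180° by 90° counterclockwise gives 090° — the wind blows toward the east.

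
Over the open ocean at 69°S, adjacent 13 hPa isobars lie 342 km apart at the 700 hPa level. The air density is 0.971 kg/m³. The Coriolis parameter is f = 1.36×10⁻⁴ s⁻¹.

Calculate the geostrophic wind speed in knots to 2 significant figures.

Pressure gradient: |∂P/∂n| = 1300 Pa / 342000 m = 3.80×10⁻³ Pa/m
Geostrophic balance (pressure-gradient force = Coriolis force):
V_g = (1/(fρ)) |∂P/∂n| = 3.80×10⁻³ / (1.36×10⁻⁴ × 0.971) = 28.8 m/s
Converting: 28.8 m/s × 1.944 = 56 knots

56 knots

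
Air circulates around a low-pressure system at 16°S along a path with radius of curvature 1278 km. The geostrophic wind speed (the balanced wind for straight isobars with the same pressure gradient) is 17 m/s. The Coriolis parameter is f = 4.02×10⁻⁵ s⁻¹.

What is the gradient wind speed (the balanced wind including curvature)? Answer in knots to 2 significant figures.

Around a low, centrifugal force acts outward with Coriolis, so pressure-gradient force balances both:
(1/ρ)|∂P/∂n| = fV + V²/R  →  V² + fR·V − fR·V_g = 0
With fR = 4.02×10⁻⁵ × 1278×10³ m = 51.4 m/s:
V = [−fR + √((fR)² + 4 fR V_g)]/2 = [−51.4 + √(51.4² + 4×51.4×17)]/2 = 13.5 m/s
Subgeostrophic (V < V_g = 17 m/s), as expected around a low.
Converting: 13.5 m/s × 1.944 = 26 knots

26 knots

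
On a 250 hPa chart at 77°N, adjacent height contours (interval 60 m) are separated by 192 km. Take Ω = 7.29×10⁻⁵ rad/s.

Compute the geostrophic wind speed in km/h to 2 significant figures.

78 km/h

Coriolis parameter at 77°N:
f = 2Ω sin φ = 2 × 7.29×10⁻⁵ × sin 77° = 1.42×10⁻⁴ s⁻¹
Height gradient: |∂Z/∂n| = 60 m / 192000 m = 3.12×10⁻⁴
On a pressure surface, geostrophic balance gives V_g = (g/f)|∂Z/∂n|:
V_g = 9.81 × 3.12×10⁻⁴ / 1.42×10⁻⁴ = 21.6 m/s
Converting: 21.6 m/s × 3.6 = 78 km/h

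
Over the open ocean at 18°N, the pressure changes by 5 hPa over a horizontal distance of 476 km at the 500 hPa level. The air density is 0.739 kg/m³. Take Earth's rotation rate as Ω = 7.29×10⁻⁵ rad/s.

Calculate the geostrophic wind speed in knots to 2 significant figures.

Coriolis parameter at 18°N:
f = 2Ω sin φ = 2 × 7.29×10⁻⁵ × sin 18° = 4.51×10⁻⁵ s⁻¹
Pressure gradient: |∂P/∂n| = 500 Pa / 476000 m = 1.05×10⁻³ Pa/m
Geostrophic balance (pressure-gradient force = Coriolis force):
V_g = (1/(fρ)) |∂P/∂n| = 1.05×10⁻³ / (4.51×10⁻⁵ × 0.739) = 31.5 m/s
Converting: 31.5 m/s × 1.944 = 61 knots

61 knots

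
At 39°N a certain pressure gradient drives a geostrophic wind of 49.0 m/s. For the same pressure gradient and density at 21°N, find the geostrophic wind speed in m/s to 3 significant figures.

86.0 m/s

With the same pressure gradient and density, V_g ∝ 1/f ∝ 1/sin φ.
V₂ = V₁ · sin φ₁ / sin φ₂ = 49.0 × sin 39° / sin 21°
V₂ = 49.0 × 0.6293/0.3584 = 86.0 m/s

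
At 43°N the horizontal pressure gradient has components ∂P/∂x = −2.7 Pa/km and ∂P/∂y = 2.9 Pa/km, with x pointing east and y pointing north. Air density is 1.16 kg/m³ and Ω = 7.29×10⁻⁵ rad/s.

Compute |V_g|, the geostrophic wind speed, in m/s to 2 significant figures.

Coriolis parameter at 43°N:
f = 2Ω sin φ = 2 × 7.29×10⁻⁵ × sin 43° = 9.94×10⁻⁵ s⁻¹
Component geostrophic relations (x east, y north):
u_g = −(1/(fρ)) ∂P/∂y,  v_g = (1/(fρ)) ∂P/∂x
u_g = −(2.9×10⁻³)/(9.94×10⁻⁵ × 1.16) = −25.1 m/s;  v_g = (−2.7×10⁻³)/(9.94×10⁻⁵ × 1.16) = −23.4 m/s
|V_g| = √(u_g² + v_g²) = 34.4 m/s

34 m/s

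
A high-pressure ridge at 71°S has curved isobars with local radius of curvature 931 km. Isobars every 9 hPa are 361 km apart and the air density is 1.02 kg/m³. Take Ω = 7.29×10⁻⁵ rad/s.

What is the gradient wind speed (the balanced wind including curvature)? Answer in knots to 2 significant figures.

Coriolis parameter at 71°S:
f = 2Ω sin φ = 2 × 7.29×10⁻⁵ × sin 71° = 1.38×10⁻⁴ s⁻¹
Pressure gradient: |∂P/∂n| = 900 Pa / 361000 m = 2.49×10⁻³ Pa/m
Geostrophic speed: V_g = |∂P/∂n|/(fρ) = 2.49×10⁻³/(1.38×10⁻⁴ × 1.02) = 17.7 m/s
Around a high, pressure-gradient force acts outward with centrifugal, so Coriolis balances both:
fV = (1/ρ)|∂P/∂n| + V²/R  →  V² − fR·V + fR·V_g = 0
With fR = 1.38×10⁻⁴ × 931×10³ m = 128 m/s:
V = [fR − √((fR)² − 4 fR V_g)]/2 = [128 − √(128² − 4×128×17.7)]/2 = 21.2 m/s
Supergeostrophic (V > V_g = 17.7 m/s), as expected around a high.
Converting: 21.2 m/s × 1.944 = 41 knots

41 knots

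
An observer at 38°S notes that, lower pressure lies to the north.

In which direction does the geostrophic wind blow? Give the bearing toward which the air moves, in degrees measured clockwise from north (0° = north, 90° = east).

270°

The pressure-gradient force points toward the north (bearing 000°).
Geostrophic balance: in the Southern Hemisphere the Coriolis force deflects motion to the left, so the geostrophic wind blows 90° to the left of the pressure-gradient force (low pressure on the right).
Rotating 000° by 90° counterclockwise gives 270° — the wind blows toward the west.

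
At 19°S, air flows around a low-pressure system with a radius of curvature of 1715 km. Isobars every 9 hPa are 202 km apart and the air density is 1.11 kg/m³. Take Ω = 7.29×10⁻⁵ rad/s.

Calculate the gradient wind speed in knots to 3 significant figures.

Coriolis parameter at 19°S:
f = 2Ω sin φ = 2 × 7.29×10⁻⁵ × sin 19° = 4.75×10⁻⁵ s⁻¹
Pressure gradient: |∂P/∂n| = 900 Pa / 202000 m = 4.46×10⁻³ Pa/m
Geostrophic speed: V_g = |∂P/∂n|/(fρ) = 4.46×10⁻³/(4.75×10⁻⁵ × 1.11) = 84.6 m/s
Around a low, centrifugal force acts outward with Coriolis, so pressure-gradient force balances both:
(1/ρ)|∂P/∂n| = fV + V²/R  →  V² + fR·V − fR·V_g = 0
With fR = 4.75×10⁻⁵ × 1715×10³ m = 81.4 m/s:
V = [−fR + √((fR)² + 4 fR V_g)]/2 = [−81.4 + √(81.4² + 4×81.4×84.6)]/2 = 51.7 m/s
Subgeostrophic (V < V_g = 84.6 m/s), as expected around a low.
Converting: 51.7 m/s × 1.944 = 101 knots

101 knots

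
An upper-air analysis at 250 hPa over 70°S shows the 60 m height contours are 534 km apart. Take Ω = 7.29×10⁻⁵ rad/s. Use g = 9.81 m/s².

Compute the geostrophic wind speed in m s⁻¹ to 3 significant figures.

8.05 m s⁻¹

Coriolis parameter at 70°S:
f = 2Ω sin φ = 2 × 7.29×10⁻⁵ × sin 70° = 1.37×10⁻⁴ s⁻¹
Height gradient: |∂Z/∂n| = 60 m / 534000 m = 1.12×10⁻⁴
On a pressure surface, geostrophic balance gives V_g = (g/f)|∂Z/∂n|:
V_g = 9.81 × 1.12×10⁻⁴ / 1.37×10⁻⁴ = 8.05 m/s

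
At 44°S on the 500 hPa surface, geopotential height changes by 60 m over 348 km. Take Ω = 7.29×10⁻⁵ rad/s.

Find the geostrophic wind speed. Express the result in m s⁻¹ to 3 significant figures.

16.7 m s⁻¹

Coriolis parameter at 44°S:
f = 2Ω sin φ = 2 × 7.29×10⁻⁵ × sin 44° = 1.01×10⁻⁴ s⁻¹
Height gradient: |∂Z/∂n| = 60 m / 348000 m = 1.72×10⁻⁴
On a pressure surface, geostrophic balance gives V_g = (g/f)|∂Z/∂n|:
V_g = 9.81 × 1.72×10⁻⁴ / 1.01×10⁻⁴ = 16.7 m/s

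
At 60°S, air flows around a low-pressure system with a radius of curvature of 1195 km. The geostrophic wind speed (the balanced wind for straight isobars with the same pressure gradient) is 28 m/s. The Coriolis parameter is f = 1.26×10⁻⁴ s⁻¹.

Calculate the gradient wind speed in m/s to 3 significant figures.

Around a low, centrifugal force acts outward with Coriolis, so pressure-gradient force balances both:
(1/ρ)|∂P/∂n| = fV + V²/R  →  V² + fR·V − fR·V_g = 0
With fR = 1.26×10⁻⁴ × 1195×10³ m = 151 m/s:
V = [−fR + √((fR)² + 4 fR V_g)]/2 = [−151 + √(151² + 4×151×28)]/2 = 24.1 m/s
Subgeostrophic (V < V_g = 28 m/s), as expected around a low.

24.1 m/s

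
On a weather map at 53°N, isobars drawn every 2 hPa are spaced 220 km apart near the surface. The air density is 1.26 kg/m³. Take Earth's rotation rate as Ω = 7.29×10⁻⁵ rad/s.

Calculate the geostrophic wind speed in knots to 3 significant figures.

Coriolis parameter at 53°N:
f = 2Ω sin φ = 2 × 7.29×10⁻⁵ × sin 53° = 1.16×10⁻⁴ s⁻¹
Pressure gradient: |∂P/∂n| = 200 Pa / 220000 m = 9.09×10⁻⁴ Pa/m
Geostrophic balance (pressure-gradient force = Coriolis force):
V_g = (1/(fρ)) |∂P/∂n| = 9.09×10⁻⁴ / (1.16×10⁻⁴ × 1.26) = 6.20 m/s
Converting: 6.20 m/s × 1.944 = 12.0 knots

12.0 knots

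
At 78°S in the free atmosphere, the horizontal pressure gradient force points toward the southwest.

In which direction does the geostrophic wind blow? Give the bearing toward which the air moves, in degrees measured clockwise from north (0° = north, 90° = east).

The pressure-gradient force points toward the southwest (bearing 225°).
Geostrophic balance: in the Southern Hemisphere the Coriolis force deflects motion to the left, so the geostrophic wind blows 90° to the left of the pressure-gradient force (low pressure on the right).
Rotating 225° by 90° counterclockwise gives 135° — the wind blows toward the southeast.

135°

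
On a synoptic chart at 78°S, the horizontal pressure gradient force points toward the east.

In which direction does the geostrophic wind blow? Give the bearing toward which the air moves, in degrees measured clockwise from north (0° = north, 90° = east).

The pressure-gradient force points toward the east (bearing 090°).
Geostrophic balance: in the Southern Hemisphere the Coriolis force deflects motion to the left, so the geostrophic wind blows 90° to the left of the pressure-gradient force (low pressure on the right).
Rotating 090° by 90° counterclockwise gives 000° — the wind blows toward the north.

000°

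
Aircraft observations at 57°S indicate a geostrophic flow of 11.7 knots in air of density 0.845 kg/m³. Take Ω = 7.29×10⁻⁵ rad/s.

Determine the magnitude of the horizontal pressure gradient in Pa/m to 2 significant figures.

6.2×10⁻⁴ Pa/m

Coriolis parameter at 57°S:
f = 2Ω sin φ = 2 × 7.29×10⁻⁵ × sin 57° = 1.22×10⁻⁴ s⁻¹
Wind speed in SI: 11.7 knots = 6.02 m/s
Geostrophic balance rearranged: |∂P/∂n| = f ρ V_g
|∂P/∂n| = 1.22×10⁻⁴ × 0.845 × 6.02 = 6.22×10⁻⁴ Pa/m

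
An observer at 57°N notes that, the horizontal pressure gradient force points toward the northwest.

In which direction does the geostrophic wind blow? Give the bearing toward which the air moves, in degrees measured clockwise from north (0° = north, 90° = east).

The pressure-gradient force points toward the northwest (bearing 315°).
Geostrophic balance: in the Northern Hemisphere the Coriolis force deflects motion to the right, so the geostrophic wind blows 90° to the right of the pressure-gradient force (low pressure on the left).
Rotating 315° by 90° clockwise gives 045° — the wind blows toward the northeast.

045°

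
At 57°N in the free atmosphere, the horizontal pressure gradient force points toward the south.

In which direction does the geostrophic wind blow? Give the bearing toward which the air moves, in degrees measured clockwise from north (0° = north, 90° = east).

270°

The pressure-gradient force points toward the south (bearing 180°).
Geostrophic balance: in the Northern Hemisphere the Coriolis force deflects motion to the right, so the geostrophic wind blows 90° to the right of the pressure-gradient force (low pressure on the left).
Rotating 180° by 90° clockwise gives 270° — the wind blows toward the west.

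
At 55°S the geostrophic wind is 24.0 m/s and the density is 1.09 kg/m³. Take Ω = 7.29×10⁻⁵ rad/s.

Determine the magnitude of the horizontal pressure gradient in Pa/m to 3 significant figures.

3.12×10⁻³ Pa/m

Coriolis parameter at 55°S:
f = 2Ω sin φ = 2 × 7.29×10⁻⁵ × sin 55° = 1.19×10⁻⁴ s⁻¹
Geostrophic balance rearranged: |∂P/∂n| = f ρ V_g
|∂P/∂n| = 1.19×10⁻⁴ × 1.09 × 24.0 = 3.12×10⁻³ Pa/m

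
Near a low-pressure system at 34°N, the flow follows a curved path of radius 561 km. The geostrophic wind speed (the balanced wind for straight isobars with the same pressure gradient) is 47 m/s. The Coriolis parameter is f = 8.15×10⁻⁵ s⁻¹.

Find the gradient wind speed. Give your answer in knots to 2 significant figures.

56 knots

Around a low, centrifugal force acts outward with Coriolis, so pressure-gradient force balances both:
(1/ρ)|∂P/∂n| = fV + V²/R  →  V² + fR·V − fR·V_g = 0
With fR = 8.15×10⁻⁵ × 561×10³ m = 45.7 m/s:
V = [−fR + √((fR)² + 4 fR V_g)]/2 = [−45.7 + √(45.7² + 4×45.7×47)]/2 = 28.8 m/s
Subgeostrophic (V < V_g = 47 m/s), as expected around a low.
Converting: 28.8 m/s × 1.944 = 56 knots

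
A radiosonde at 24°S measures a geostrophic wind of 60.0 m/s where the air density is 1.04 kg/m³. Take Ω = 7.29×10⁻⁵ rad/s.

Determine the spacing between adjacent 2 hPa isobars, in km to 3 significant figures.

54.0 km

Coriolis parameter at 24°S:
f = 2Ω sin φ = 2 × 7.29×10⁻⁵ × sin 24° = 5.93×10⁻⁵ s⁻¹
Geostrophic balance rearranged: |∂P/∂n| = f ρ V_g
|∂P/∂n| = 5.93×10⁻⁵ × 1.04 × 60.0 = 3.70×10⁻³ Pa/m
Isobar spacing: Δn = ΔP/|∂P/∂n| = 200 Pa / 3.70×10⁻³ Pa/m = 54047 m ≈ 54.0 km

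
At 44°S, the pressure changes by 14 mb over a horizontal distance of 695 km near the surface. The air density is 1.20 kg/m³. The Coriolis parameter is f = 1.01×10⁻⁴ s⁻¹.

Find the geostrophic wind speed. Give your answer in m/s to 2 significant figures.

Pressure gradient: |∂P/∂n| = 1400 Pa / 695000 m = 2.01×10⁻³ Pa/m
Geostrophic balance (pressure-gradient force = Coriolis force):
V_g = (1/(fρ)) |∂P/∂n| = 2.01×10⁻³ / (1.01×10⁻⁴ × 1.20) = 16.6 m/s

17 m/s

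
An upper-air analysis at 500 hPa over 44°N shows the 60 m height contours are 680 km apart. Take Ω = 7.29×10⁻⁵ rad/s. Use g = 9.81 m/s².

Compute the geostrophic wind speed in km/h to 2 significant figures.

31 km/h

Coriolis parameter at 44°N:
f = 2Ω sin φ = 2 × 7.29×10⁻⁵ × sin 44° = 1.01×10⁻⁴ s⁻¹
Height gradient: |∂Z/∂n| = 60 m / 680000 m = 8.82×10⁻⁵
On a pressure surface, geostrophic balance gives V_g = (g/f)|∂Z/∂n|:
V_g = 9.81 × 8.82×10⁻⁵ / 1.01×10⁻⁴ = 8.55 m/s
Converting: 8.55 m/s × 3.6 = 31 km/h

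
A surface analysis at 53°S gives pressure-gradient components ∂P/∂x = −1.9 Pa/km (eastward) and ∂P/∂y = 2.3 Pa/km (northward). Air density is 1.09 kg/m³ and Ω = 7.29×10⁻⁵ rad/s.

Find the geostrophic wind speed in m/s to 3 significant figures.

23.5 m/s

Coriolis parameter at 53°S:
f = 2Ω sin φ = 2 × 7.29×10⁻⁵ × sin 53° = 1.16×10⁻⁴ s⁻¹
In the Southern Hemisphere f is negative: f = −1.16×10⁻⁴ s⁻¹.
Component geostrophic relations (x east, y north):
u_g = −(1/(fρ)) ∂P/∂y,  v_g = (1/(fρ)) ∂P/∂x
u_g = −(2.3×10⁻³)/(−1.16×10⁻⁴ × 1.09) = 18.1 m/s;  v_g = (−1.9×10⁻³)/(−1.16×10⁻⁴ × 1.09) = 15.0 m/s
|V_g| = √(u_g² + v_g²) = 23.5 m/s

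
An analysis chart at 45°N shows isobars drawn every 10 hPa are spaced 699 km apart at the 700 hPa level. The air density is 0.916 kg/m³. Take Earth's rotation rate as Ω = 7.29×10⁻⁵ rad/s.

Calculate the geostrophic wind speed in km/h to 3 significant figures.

Coriolis parameter at 45°N:
f = 2Ω sin φ = 2 × 7.29×10⁻⁵ × sin 45° = 1.03×10⁻⁴ s⁻¹
Pressure gradient: |∂P/∂n| = 1000 Pa / 699000 m = 1.43×10⁻³ Pa/m
Geostrophic balance (pressure-gradient force = Coriolis force):
V_g = (1/(fρ)) |∂P/∂n| = 1.43×10⁻³ / (1.03×10⁻⁴ × 0.916) = 15.1 m/s
Converting: 15.1 m/s × 3.6 = 54.5 km/h

54.5 km/h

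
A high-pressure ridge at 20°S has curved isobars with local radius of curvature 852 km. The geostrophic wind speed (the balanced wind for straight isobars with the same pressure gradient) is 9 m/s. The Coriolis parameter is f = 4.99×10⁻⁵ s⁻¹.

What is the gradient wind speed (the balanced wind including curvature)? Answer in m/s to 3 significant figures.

12.9 m/s

Around a high, pressure-gradient force acts outward with centrifugal, so Coriolis balances both:
fV = (1/ρ)|∂P/∂n| + V²/R  →  V² − fR·V + fR·V_g = 0
With fR = 4.99×10⁻⁵ × 852×10³ m = 42.5 m/s:
V = [fR − √((fR)² − 4 fR V_g)]/2 = [42.5 − √(42.5² − 4×42.5×9)]/2 = 12.9 m/s
Supergeostrophic (V > V_g = 9 m/s), as expected around a high.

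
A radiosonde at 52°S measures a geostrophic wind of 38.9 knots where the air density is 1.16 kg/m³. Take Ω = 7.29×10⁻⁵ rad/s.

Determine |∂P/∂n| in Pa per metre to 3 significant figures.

Coriolis parameter at 52°S:
f = 2Ω sin φ = 2 × 7.29×10⁻⁵ × sin 52° = 1.15×10⁻⁴ s⁻¹
Wind speed in SI: 38.9 knots = 20.0 m/s
Geostrophic balance rearranged: |∂P/∂n| = f ρ V_g
|∂P/∂n| = 1.15×10⁻⁴ × 1.16 × 20.0 = 2.67×10⁻³ Pa/m

2.67×10⁻³ Pa/m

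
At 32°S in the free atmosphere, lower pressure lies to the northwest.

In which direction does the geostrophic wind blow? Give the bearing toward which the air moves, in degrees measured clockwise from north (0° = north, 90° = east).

The pressure-gradient force points toward the northwest (bearing 315°).
Geostrophic balance: in the Southern Hemisphere the Coriolis force deflects motion to the left, so the geostrophic wind blows 90° to the left of the pressure-gradient force (low pressure on the right).
Rotating 315° by 90° counterclockwise gives 225° — the wind blows toward the southwest.

225°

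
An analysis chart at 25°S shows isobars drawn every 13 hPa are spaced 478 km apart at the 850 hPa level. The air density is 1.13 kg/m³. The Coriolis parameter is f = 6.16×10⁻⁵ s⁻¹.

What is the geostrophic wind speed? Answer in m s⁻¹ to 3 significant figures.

39.1 m s⁻¹

Pressure gradient: |∂P/∂n| = 1300 Pa / 478000 m = 2.72×10⁻³ Pa/m
Geostrophic balance (pressure-gradient force = Coriolis force):
V_g = (1/(fρ)) |∂P/∂n| = 2.72×10⁻³ / (6.16×10⁻⁵ × 1.13) = 39.1 m/s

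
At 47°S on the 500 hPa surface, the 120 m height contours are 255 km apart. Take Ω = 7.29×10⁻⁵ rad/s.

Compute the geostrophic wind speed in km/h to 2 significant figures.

Coriolis parameter at 47°S:
f = 2Ω sin φ = 2 × 7.29×10⁻⁵ × sin 47° = 1.07×10⁻⁴ s⁻¹
Height gradient: |∂Z/∂n| = 120 m / 255000 m = 4.71×10⁻⁴
On a pressure surface, geostrophic balance gives V_g = (g/f)|∂Z/∂n|:
V_g = 9.81 × 4.71×10⁻⁴ / 1.07×10⁻⁴ = 43.3 m/s
Converting: 43.3 m/s × 3.6 = 160 km/h

160 km/h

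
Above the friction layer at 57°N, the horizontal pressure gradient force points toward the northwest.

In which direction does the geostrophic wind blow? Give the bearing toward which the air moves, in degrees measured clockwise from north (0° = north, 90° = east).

The pressure-gradient force points toward the northwest (bearing 315°).
Geostrophic balance: in the Northern Hemisphere the Coriolis force deflects motion to the right, so the geostrophic wind blows 90° to the right of the pressure-gradient force (low pressure on the left).
Rotating 315° by 90° clockwise gives 045° — the wind blows toward the northeast.

045°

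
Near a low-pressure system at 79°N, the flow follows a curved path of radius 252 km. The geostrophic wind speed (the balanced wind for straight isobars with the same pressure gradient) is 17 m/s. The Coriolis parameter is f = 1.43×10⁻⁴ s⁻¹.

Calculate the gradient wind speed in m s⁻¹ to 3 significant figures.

Around a low, centrifugal force acts outward with Coriolis, so pressure-gradient force balances both:
(1/ρ)|∂P/∂n| = fV + V²/R  →  V² + fR·V − fR·V_g = 0
With fR = 1.43×10⁻⁴ × 252×10³ m = 36.0 m/s:
V = [−fR + √((fR)² + 4 fR V_g)]/2 = [−36.0 + √(36.0² + 4×36.0×17)]/2 = 12.6 m/s
Subgeostrophic (V < V_g = 17 m/s), as expected around a low.

12.6 m s⁻¹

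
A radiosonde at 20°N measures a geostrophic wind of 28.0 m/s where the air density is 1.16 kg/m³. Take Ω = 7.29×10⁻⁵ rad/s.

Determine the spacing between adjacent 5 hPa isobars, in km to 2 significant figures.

310 km

Coriolis parameter at 20°N:
f = 2Ω sin φ = 2 × 7.29×10⁻⁵ × sin 20° = 4.99×10⁻⁵ s⁻¹
Geostrophic balance rearranged: |∂P/∂n| = f ρ V_g
|∂P/∂n| = 4.99×10⁻⁵ × 1.16 × 28.0 = 1.62×10⁻³ Pa/m
Isobar spacing: Δn = ΔP/|∂P/∂n| = 500 Pa / 1.62×10⁻³ Pa/m = 308706 m ≈ 310 km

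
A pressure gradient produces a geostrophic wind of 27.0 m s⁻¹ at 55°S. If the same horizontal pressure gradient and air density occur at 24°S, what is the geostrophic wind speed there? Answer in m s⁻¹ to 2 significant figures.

With the same pressure gradient and density, V_g ∝ 1/f ∝ 1/sin φ.
V₂ = V₁ · sin φ₁ / sin φ₂ = 27.0 × sin 55° / sin 24°
V₂ = 27.0 × 0.8192/0.4067 = 54 m s⁻¹

54 m s⁻¹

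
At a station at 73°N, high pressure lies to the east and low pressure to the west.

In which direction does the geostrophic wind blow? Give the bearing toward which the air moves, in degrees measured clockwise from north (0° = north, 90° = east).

The pressure-gradient force points toward the west (bearing 270°).
Geostrophic balance: in the Northern Hemisphere the Coriolis force deflects motion to the right, so the geostrophic wind blows 90° to the right of the pressure-gradient force (low pressure on the left).
Rotating 270° by 90° clockwise gives 000° — the wind blows toward the north.

000°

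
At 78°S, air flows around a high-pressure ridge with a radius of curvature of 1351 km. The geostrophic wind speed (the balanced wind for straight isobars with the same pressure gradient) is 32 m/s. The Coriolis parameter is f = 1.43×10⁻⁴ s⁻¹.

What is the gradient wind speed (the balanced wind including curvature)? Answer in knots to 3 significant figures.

Around a high, pressure-gradient force acts outward with centrifugal, so Coriolis balances both:
fV = (1/ρ)|∂P/∂n| + V²/R  →  V² − fR·V + fR·V_g = 0
With fR = 1.43×10⁻⁴ × 1351×10³ m = 193 m/s:
V = [fR − √((fR)² − 4 fR V_g)]/2 = [193 − √(193² − 4×193×32)]/2 = 40.5 m/s
Supergeostrophic (V > V_g = 32 m/s), as expected around a high.
Converting: 40.5 m/s × 1.944 = 78.7 knots

78.7 knots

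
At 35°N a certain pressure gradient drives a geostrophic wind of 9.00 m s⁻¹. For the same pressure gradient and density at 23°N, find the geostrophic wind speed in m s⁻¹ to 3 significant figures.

13.2 m s⁻¹

With the same pressure gradient and density, V_g ∝ 1/f ∝ 1/sin φ.
V₂ = V₁ · sin φ₁ / sin φ₂ = 9.00 × sin 35° / sin 23°
V₂ = 9.00 × 0.5736/0.3907 = 13.2 m s⁻¹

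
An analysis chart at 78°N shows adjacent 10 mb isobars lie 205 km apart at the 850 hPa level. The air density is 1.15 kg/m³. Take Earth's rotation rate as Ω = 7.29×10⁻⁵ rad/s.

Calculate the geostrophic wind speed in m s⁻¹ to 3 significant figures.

29.7 m s⁻¹

Coriolis parameter at 78°N:
f = 2Ω sin φ = 2 × 7.29×10⁻⁵ × sin 78° = 1.43×10⁻⁴ s⁻¹
Pressure gradient: |∂P/∂n| = 1000 Pa / 205000 m = 4.88×10⁻³ Pa/m
Geostrophic balance (pressure-gradient force = Coriolis force):
V_g = (1/(fρ)) |∂P/∂n| = 4.88×10⁻³ / (1.43×10⁻⁴ × 1.15) = 29.7 m/s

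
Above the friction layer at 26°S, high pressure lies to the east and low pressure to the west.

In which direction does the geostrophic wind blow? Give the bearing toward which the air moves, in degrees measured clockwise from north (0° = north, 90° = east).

180°

The pressure-gradient force points toward the west (bearing 270°).
Geostrophic balance: in the Southern Hemisphere the Coriolis force deflects motion to the left, so the geostrophic wind blows 90° to the left of the pressure-gradient force (low pressure on the right).
Rotating 270° by 90° counterclockwise gives 180° — the wind blows toward the south.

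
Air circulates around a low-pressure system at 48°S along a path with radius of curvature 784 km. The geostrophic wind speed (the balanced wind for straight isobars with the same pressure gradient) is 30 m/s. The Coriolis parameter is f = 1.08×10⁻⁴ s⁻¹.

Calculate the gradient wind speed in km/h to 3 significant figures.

Around a low, centrifugal force acts outward with Coriolis, so pressure-gradient force balances both:
(1/ρ)|∂P/∂n| = fV + V²/R  →  V² + fR·V − fR·V_g = 0
With fR = 1.08×10⁻⁴ × 784×10³ m = 84.7 m/s:
V = [−fR + √((fR)² + 4 fR V_g)]/2 = [−84.7 + √(84.7² + 4×84.7×30)]/2 = 23.5 m/s
Subgeostrophic (V < V_g = 30 m/s), as expected around a low.
Converting: 23.5 m/s × 3.6 = 84.5 km/h

84.5 km/h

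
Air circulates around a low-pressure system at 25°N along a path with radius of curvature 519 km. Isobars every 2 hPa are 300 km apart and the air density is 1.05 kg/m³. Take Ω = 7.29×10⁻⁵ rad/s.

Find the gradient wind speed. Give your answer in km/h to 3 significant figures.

Coriolis parameter at 25°N:
f = 2Ω sin φ = 2 × 7.29×10⁻⁵ × sin 25° = 6.16×10⁻⁵ s⁻¹
Pressure gradient: |∂P/∂n| = 200 Pa / 300000 m = 6.67×10⁻⁴ Pa/m
Geostrophic speed: V_g = |∂P/∂n|/(fρ) = 6.67×10⁻⁴/(6.16×10⁻⁵ × 1.05) = 10.3 m/s
Around a low, centrifugal force acts outward with Coriolis, so pressure-gradient force balances both:
(1/ρ)|∂P/∂n| = fV + V²/R  →  V² + fR·V − fR·V_g = 0
With fR = 6.16×10⁻⁵ × 519×10³ m = 32.0 m/s:
V = [−fR + √((fR)² + 4 fR V_g)]/2 = [−32.0 + √(32.0² + 4×32.0×10.3)]/2 = 8.2 m/s
Subgeostrophic (V < V_g = 10.3 m/s), as expected around a low.
Converting: 8.2 m/s × 3.6 = 29.5 km/h

29.5 km/h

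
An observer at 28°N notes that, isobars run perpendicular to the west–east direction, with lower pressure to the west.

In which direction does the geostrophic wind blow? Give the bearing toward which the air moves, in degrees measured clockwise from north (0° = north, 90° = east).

The pressure-gradient force points toward the west (bearing 270°).
Geostrophic balance: in the Northern Hemisphere the Coriolis force deflects motion to the right, so the geostrophic wind blows 90° to the right of the pressure-gradient force (low pressure on the left).
Rotating 270° by 90° clockwise gives 000° — the wind blows toward the north.

000°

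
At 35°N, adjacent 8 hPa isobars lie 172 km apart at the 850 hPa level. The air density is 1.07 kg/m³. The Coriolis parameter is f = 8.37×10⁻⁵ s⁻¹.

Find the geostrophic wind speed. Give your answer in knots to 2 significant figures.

Pressure gradient: |∂P/∂n| = 800 Pa / 172000 m = 4.65×10⁻³ Pa/m
Geostrophic balance (pressure-gradient force = Coriolis force):
V_g = (1/(fρ)) |∂P/∂n| = 4.65×10⁻³ / (8.37×10⁻⁵ × 1.07) = 51.9 m/s
Converting: 51.9 m/s × 1.944 = 100 knots

100 knots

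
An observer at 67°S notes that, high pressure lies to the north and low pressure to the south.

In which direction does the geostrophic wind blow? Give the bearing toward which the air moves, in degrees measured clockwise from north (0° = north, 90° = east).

The pressure-gradient force points toward the south (bearing 180°).
Geostrophic balance: in the Southern Hemisphere the Coriolis force deflects motion to the left, so the geostrophic wind blows 90° to the left of the pressure-gradient force (low pressure on the right).
Rotating 180° by 90° counterclockwise gives 090° — the wind blows toward the east.

090°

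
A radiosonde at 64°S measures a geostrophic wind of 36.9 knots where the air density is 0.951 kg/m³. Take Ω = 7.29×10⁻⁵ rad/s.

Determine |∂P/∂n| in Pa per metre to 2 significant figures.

Coriolis parameter at 64°S:
f = 2Ω sin φ = 2 × 7.29×10⁻⁵ × sin 64° = 1.31×10⁻⁴ s⁻¹
Wind speed in SI: 36.9 knots = 19.0 m/s
Geostrophic balance rearranged: |∂P/∂n| = f ρ V_g
|∂P/∂n| = 1.31×10⁻⁴ × 0.951 × 19.0 = 2.37×10⁻³ Pa/m

2.4×10⁻³ Pa/m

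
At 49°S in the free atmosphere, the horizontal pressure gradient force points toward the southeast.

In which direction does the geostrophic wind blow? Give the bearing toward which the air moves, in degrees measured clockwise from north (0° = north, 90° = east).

The pressure-gradient force points toward the southeast (bearing 135°).
Geostrophic balance: in the Southern Hemisphere the Coriolis force deflects motion to the left, so the geostrophic wind blows 90° to the left of the pressure-gradient force (low pressure on the right).
Rotating 135° by 90° counterclockwise gives 045° — the wind blows toward the northeast.

045°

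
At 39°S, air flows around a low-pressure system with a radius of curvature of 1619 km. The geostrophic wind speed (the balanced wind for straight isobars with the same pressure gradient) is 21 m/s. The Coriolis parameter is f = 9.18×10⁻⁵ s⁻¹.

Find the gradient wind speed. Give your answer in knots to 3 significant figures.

Around a low, centrifugal force acts outward with Coriolis, so pressure-gradient force balances both:
(1/ρ)|∂P/∂n| = fV + V²/R  →  V² + fR·V − fR·V_g = 0
With fR = 9.18×10⁻⁵ × 1619×10³ m = 149 m/s:
V = [−fR + √((fR)² + 4 fR V_g)]/2 = [−149 + √(149² + 4×149×21)]/2 = 18.7 m/s
Subgeostrophic (V < V_g = 21 m/s), as expected around a low.
Converting: 18.7 m/s × 1.944 = 36.3 knots

36.3 knots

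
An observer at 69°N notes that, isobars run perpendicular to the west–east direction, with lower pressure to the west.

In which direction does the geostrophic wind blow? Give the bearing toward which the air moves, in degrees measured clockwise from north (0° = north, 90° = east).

000°

The pressure-gradient force points toward the west (bearing 270°).
Geostrophic balance: in the Northern Hemisphere the Coriolis force deflects motion to the right, so the geostrophic wind blows 90° to the right of the pressure-gradient force (low pressure on the left).
Rotating 270° by 90° clockwise gives 000° — the wind blows toward the north.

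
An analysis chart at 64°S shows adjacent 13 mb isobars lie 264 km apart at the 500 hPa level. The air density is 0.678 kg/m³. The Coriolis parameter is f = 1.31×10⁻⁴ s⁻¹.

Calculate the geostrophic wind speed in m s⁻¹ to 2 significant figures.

55 m s⁻¹

Pressure gradient: |∂P/∂n| = 1300 Pa / 264000 m = 4.92×10⁻³ Pa/m
Geostrophic balance (pressure-gradient force = Coriolis force):
V_g = (1/(fρ)) |∂P/∂n| = 4.92×10⁻³ / (1.31×10⁻⁴ × 0.678) = 55.4 m/s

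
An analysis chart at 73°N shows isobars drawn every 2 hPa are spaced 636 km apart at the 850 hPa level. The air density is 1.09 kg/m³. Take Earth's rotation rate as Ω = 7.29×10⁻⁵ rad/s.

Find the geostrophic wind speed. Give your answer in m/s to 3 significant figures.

Coriolis parameter at 73°N:
f = 2Ω sin φ = 2 × 7.29×10⁻⁵ × sin 73° = 1.39×10⁻⁴ s⁻¹
Pressure gradient: |∂P/∂n| = 200 Pa / 636000 m = 3.14×10⁻⁴ Pa/m
Geostrophic balance (pressure-gradient force = Coriolis force):
V_g = (1/(fρ)) |∂P/∂n| = 3.14×10⁻⁴ / (1.39×10⁻⁴ × 1.09) = 2.07 m/s

2.07 m/s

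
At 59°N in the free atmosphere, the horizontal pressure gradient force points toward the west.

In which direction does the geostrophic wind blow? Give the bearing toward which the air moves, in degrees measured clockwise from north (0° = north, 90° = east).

000°

The pressure-gradient force points toward the west (bearing 270°).
Geostrophic balance: in the Northern Hemisphere the Coriolis force deflects motion to the right, so the geostrophic wind blows 90° to the right of the pressure-gradient force (low pressure on the left).
Rotating 270° by 90° clockwise gives 000° — the wind blows toward the north.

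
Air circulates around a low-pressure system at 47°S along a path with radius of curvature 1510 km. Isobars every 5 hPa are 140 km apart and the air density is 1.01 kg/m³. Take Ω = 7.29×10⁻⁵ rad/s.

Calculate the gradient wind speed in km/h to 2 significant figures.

Coriolis parameter at 47°S:
f = 2Ω sin φ = 2 × 7.29×10⁻⁵ × sin 47° = 1.07×10⁻⁴ s⁻¹
Pressure gradient: |∂P/∂n| = 500 Pa / 140000 m = 3.57×10⁻³ Pa/m
Geostrophic speed: V_g = |∂P/∂n|/(fρ) = 3.57×10⁻³/(1.07×10⁻⁴ × 1.01) = 33.2 m/s
Around a low, centrifugal force acts outward with Coriolis, so pressure-gradient force balances both:
(1/ρ)|∂P/∂n| = fV + V²/R  →  V² + fR·V − fR·V_g = 0
With fR = 1.07×10⁻⁴ × 1510×10³ m = 161 m/s:
V = [−fR + √((fR)² + 4 fR V_g)]/2 = [−161 + √(161² + 4×161×33.2)]/2 = 28.2 m/s
Subgeostrophic (V < V_g = 33.2 m/s), as expected around a low.
Converting: 28.2 m/s × 3.6 = 100 km/h

100 km/h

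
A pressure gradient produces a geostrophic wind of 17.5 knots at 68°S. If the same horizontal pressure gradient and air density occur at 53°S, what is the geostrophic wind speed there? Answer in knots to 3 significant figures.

20.3 knots

With the same pressure gradient and density, V_g ∝ 1/f ∝ 1/sin φ.
V₂ = V₁ · sin φ₁ / sin φ₂ = 17.5 × sin 68° / sin 53°
V₂ = 17.5 × 0.9272/0.7986 = 20.3 knots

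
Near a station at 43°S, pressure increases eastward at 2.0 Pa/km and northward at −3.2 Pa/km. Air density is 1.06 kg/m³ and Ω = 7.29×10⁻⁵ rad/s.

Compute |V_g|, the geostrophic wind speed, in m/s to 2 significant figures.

Coriolis parameter at 43°S:
f = 2Ω sin φ = 2 × 7.29×10⁻⁵ × sin 43° = 9.94×10⁻⁵ s⁻¹
In the Southern Hemisphere f is negative: f = −9.94×10⁻⁵ s⁻¹.
Component geostrophic relations (x east, y north):
u_g = −(1/(fρ)) ∂P/∂y,  v_g = (1/(fρ)) ∂P/∂x
u_g = −(−3.2×10⁻³)/(−9.94×10⁻⁵ × 1.06) = −30.4 m/s;  v_g = (2.0×10⁻³)/(−9.94×10⁻⁵ × 1.06) = −19.0 m/s
|V_g| = √(u_g² + v_g²) = 35.8 m/s

36 m/s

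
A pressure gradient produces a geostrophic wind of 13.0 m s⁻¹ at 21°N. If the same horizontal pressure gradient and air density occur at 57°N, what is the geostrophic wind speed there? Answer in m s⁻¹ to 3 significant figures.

With the same pressure gradient and density, V_g ∝ 1/f ∝ 1/sin φ.
V₂ = V₁ · sin φ₁ / sin φ₂ = 13.0 × sin 21° / sin 57°
V₂ = 13.0 × 0.3584/0.8387 = 5.55 m s⁻¹

5.55 m s⁻¹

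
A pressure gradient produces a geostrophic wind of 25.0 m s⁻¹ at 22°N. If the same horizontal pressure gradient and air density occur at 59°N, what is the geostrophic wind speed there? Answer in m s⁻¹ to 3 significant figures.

With the same pressure gradient and density, V_g ∝ 1/f ∝ 1/sin φ.
V₂ = V₁ · sin φ₁ / sin φ₂ = 25.0 × sin 22° / sin 59°
V₂ = 25.0 × 0.3746/0.8572 = 10.9 m s⁻¹

10.9 m s⁻¹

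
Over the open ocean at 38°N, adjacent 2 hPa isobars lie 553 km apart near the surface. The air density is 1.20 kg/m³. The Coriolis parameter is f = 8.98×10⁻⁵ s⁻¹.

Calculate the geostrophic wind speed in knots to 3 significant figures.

Pressure gradient: |∂P/∂n| = 200 Pa / 553000 m = 3.62×10⁻⁴ Pa/m
Geostrophic balance (pressure-gradient force = Coriolis force):
V_g = (1/(fρ)) |∂P/∂n| = 3.62×10⁻⁴ / (8.98×10⁻⁵ × 1.20) = 3.36 m/s
Converting: 3.36 m/s × 1.944 = 6.52 knots

6.52 knots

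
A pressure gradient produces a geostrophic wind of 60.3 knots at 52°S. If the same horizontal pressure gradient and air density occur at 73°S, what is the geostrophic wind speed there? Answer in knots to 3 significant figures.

49.7 knots

With the same pressure gradient and density, V_g ∝ 1/f ∝ 1/sin φ.
V₂ = V₁ · sin φ₁ / sin φ₂ = 60.3 × sin 52° / sin 73°
V₂ = 60.3 × 0.7880/0.9563 = 49.7 knots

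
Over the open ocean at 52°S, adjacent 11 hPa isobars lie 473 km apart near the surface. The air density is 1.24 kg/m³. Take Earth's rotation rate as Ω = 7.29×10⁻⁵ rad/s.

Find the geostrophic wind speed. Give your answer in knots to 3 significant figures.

31.7 knots

Coriolis parameter at 52°S:
f = 2Ω sin φ = 2 × 7.29×10⁻⁵ × sin 52° = 1.15×10⁻⁴ s⁻¹
Pressure gradient: |∂P/∂n| = 1100 Pa / 473000 m = 2.33×10⁻³ Pa/m
Geostrophic balance (pressure-gradient force = Coriolis force):
V_g = (1/(fρ)) |∂P/∂n| = 2.33×10⁻³ / (1.15×10⁻⁴ × 1.24) = 16.3 m/s
Converting: 16.3 m/s × 1.944 = 31.7 knots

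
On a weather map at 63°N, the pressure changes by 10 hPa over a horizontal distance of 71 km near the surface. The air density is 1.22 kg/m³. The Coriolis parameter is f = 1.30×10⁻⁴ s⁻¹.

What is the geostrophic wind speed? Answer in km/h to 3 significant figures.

Pressure gradient: |∂P/∂n| = 1000 Pa / 71000 m = 1.41×10⁻² Pa/m
Geostrophic balance (pressure-gradient force = Coriolis force):
V_g = (1/(fρ)) |∂P/∂n| = 1.41×10⁻² / (1.30×10⁻⁴ × 1.22) = 88.8 m/s
Converting: 88.8 m/s × 3.6 = 320 km/h

320 km/h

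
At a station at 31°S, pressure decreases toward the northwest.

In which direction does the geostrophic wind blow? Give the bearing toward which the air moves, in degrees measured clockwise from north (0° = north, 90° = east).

The pressure-gradient force points toward the northwest (bearing 315°).
Geostrophic balance: in the Southern Hemisphere the Coriolis force deflects motion to the left, so the geostrophic wind blows 90° to the left of the pressure-gradient force (low pressure on the right).
Rotating 315° by 90° counterclockwise gives 225° — the wind blows toward the southwest.

225°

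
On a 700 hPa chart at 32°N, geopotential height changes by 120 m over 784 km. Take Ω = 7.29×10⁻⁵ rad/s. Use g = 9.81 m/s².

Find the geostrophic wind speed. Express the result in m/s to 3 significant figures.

19.4 m/s

Coriolis parameter at 32°N:
f = 2Ω sin φ = 2 × 7.29×10⁻⁵ × sin 32° = 7.73×10⁻⁵ s⁻¹
Height gradient: |∂Z/∂n| = 120 m / 784000 m = 1.53×10⁻⁴
On a pressure surface, geostrophic balance gives V_g = (g/f)|∂Z/∂n|:
V_g = 9.81 × 1.53×10⁻⁴ / 7.73×10⁻⁵ = 19.4 m/s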